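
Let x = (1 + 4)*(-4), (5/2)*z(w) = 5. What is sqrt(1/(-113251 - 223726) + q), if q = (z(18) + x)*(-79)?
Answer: 43*sqrt(87329948389)/336977 ≈ 37.709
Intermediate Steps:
z(w) = 2 (z(w) = (2/5)*5 = 2)
x = -20 (x = 5*(-4) = -20)
q = 1422 (q = (2 - 20)*(-79) = -18*(-79) = 1422)
sqrt(1/(-113251 - 223726) + q) = sqrt(1/(-113251 - 223726) + 1422) = sqrt(1/(-336977) + 1422) = sqrt(-1/336977 + 1422) = sqrt(479181293/336977) = 43*sqrt(87329948389)/336977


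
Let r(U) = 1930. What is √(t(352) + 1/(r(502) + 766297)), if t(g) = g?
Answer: √207740799450435/768227 ≈ 18.762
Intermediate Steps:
√(t(352) + 1/(r(502) + 766297)) = √(352 + 1/(1930 + 766297)) = √(352 + 1/768227) = √(270415905/768227) = √207740799450435/768227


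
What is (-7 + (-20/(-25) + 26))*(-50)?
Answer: -990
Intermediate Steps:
(-7 + (-20/(-25) + 26))*(-50) = (-7 + (-20*(-1/25) + 26))*(-50) = (-7 + (⅘ + 26))*(-50) = (-7 + 134/5)*(-50) = (99/5)*(-50) = -990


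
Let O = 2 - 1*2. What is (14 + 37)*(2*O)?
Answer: 0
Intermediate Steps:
O = 0 (O = 2 - 2 = 0)
(14 + 37)*(2*O) = (14 + 37)*(2*0) = 51*0 = 0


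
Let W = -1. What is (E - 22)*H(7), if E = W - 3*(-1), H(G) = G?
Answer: -140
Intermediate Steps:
E = 2 (E = -1 - 3*(-1) = -1 + 3 = 2)
(E - 22)*H(7) = (2 - 22)*7 = -20*7 = -140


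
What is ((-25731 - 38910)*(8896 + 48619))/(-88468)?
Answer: 3717827115/88468 ≈ 42025.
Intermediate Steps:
((-25731 - 38910)*(8896 + 48619))/(-88468) = -64641*57515*(-1/88468) = -3717827115*(-1/88468) = 3717827115/88468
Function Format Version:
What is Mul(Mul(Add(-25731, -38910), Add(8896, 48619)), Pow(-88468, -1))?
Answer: Rational(3717827115, 88468) ≈ 42025.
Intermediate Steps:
Mul(Mul(Add(-25731, -38910), Add(8896, 48619)), Pow(-88468, -1)) = Mul(Mul(-64641, 57515), Rational(-1, 88468)) = Mul(-3717827115, Rational(-1, 88468)) = Rational(3717827115, 88468)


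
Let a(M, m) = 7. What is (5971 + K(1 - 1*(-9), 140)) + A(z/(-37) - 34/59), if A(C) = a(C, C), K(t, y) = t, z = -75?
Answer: 5988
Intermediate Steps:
A(C) = 7
(5971 + K(1 - 1*(-9), 140)) + A(z/(-37) - 34/59) = (5971 + (1 - 1*(-9))) + 7 = (5971 + (1 + 9)) + 7 = (5971 + 10) + 7 = 5981 + 7 = 5988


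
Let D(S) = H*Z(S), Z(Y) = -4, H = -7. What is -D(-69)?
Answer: -28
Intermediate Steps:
D(S) = 28 (D(S) = -7*(-4) = 28)
-D(-69) = -1*28 = -28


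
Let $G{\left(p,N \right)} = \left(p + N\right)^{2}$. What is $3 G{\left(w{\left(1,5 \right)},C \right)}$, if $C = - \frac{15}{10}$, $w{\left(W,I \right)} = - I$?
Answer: $\frac{507}{4} \approx 126.75$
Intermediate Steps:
$C = - \frac{3}{2}$ ($C = \left(-15\right) \frac{1}{10} = - \frac{3}{2} \approx -1.5$)
$G{\left(p,N \right)} = \left(N + p\right)^{2}$
$3 G{\left(w{\left(1,5 \right)},C \right)} = 3 \left(- \frac{3}{2} - 5\right)^{2} = 3 \left(- \frac{13}{2}\right)^{2} = 3 \cdot \frac{169}{4} = \frac{507}{4}$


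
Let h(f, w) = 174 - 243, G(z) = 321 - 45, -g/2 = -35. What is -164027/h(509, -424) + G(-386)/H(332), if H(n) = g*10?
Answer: 28709486/12075 ≈ 2377.6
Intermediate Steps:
g = 70 (g = -2*(-35) = 70)
G(z) = 276
h(f, w) = -69
H(n) = 700 (H(n) = 70*10 = 700)
-164027/h(509, -424) + G(-386)/H(332) = -164027/(-69) + 276/700 = -164027*(-1/69) + 276*(1/700) = 164027/69 + 69/175 = 28709486/12075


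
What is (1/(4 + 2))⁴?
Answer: 1/1296 ≈ 0.00077160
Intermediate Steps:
(1/(4 + 2))⁴ = (1/6)⁴ = (⅙)⁴ = 1/1296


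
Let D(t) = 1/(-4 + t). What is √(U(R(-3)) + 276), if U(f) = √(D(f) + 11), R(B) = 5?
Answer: √(276 + 2*√3) ≈ 16.717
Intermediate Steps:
U(f) = √(11 + 1/(-4 + f)) (U(f) = √(1/(-4 + f) + 11) = √(11 + 1/(-4 + f)))
√(U(R(-3)) + 276) = √(√((-43 + 11*5)/(-4 + 5)) + 276) = √(√((-43 + 55)/1) + 276) = √(√(1*12) + 276) = √(√12 + 276) = √(2*√3 + 276) = √(276 + 2*√3)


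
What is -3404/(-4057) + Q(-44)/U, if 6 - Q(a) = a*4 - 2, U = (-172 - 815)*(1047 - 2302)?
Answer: 4217230228/5025345045 ≈ 0.83919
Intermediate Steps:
U = 1238685 (U = -987*(-1255) = 1238685)
Q(a) = 8 - 4*a (Q(a) = 6 - (a*4 - 2) = 6 - (4*a - 2) = 6 - (-2 + 4*a) = 6 + (2 - 4*a) = 8 - 4*a)
-3404/(-4057) + Q(-44)/U = -3404/(-4057) + (8 - 4*(-44))/1238685 = -3404*(-1/4057) + (8 + 176)*(1/1238685) = 3404/4057 + 184*(1/1238685) = 3404/4057 + 184/1238685 = 4217230228/5025345045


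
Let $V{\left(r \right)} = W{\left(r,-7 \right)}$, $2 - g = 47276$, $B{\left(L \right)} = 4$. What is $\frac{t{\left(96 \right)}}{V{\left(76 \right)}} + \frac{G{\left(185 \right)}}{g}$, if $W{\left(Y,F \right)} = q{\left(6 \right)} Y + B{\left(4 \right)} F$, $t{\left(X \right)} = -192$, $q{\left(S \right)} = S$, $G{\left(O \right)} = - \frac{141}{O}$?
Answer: $- \frac{139926011}{311929610} \approx -0.44858$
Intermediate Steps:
$g = -47274$ ($g = 2 - 47276 = -47274$)
$W{\left(Y,F \right)} = 4 F + 6 Y$ ($W{\left(Y,F \right)} = 6 Y + 4 F = 4 F + 6 Y$)
$V{\left(r \right)} = -28 + 6 r$ ($V{\left(r \right)} = 4 \left(-7\right) + 6 r = -28 + 6 r$)
$\frac{t{\left(96 \right)}}{V{\left(76 \right)}} + \frac{G{\left(185 \right)}}{g} = - \frac{192}{-28 + 6 \cdot 76} + \frac{\left(-141\right) \frac{1}{185}}{-47274} = - \frac{192}{-28 + 456} + \left(-141\right) \frac{1}{185} \left(- \frac{1}{47274}\right) = - \frac{192}{428} - - \frac{47}{2915230} = \left(-192\right) \frac{1}{428} + \frac{47}{2915230} = - \frac{48}{107} + \frac{47}{2915230} = - \frac{139926011}{311929610}$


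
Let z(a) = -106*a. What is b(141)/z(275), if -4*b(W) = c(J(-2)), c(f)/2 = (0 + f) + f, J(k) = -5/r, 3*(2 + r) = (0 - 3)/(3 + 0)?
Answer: 3/40810 ≈ 7.3511e-5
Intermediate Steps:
r = -7/3 (r = -2 + ((0 - 3)/(3 + 0))/3 = -2 + (-3/3)/3 = -2 + (-3*⅓)/3 = -2 + (⅓)*(-1) = -2 - ⅓ = -7/3 ≈ -2.3333)
J(k) = 15/7 (J(k) = -5/(-7/3) = -5*(-3/7) = 15/7)
c(f) = 4*f (c(f) = 2*((0 + f) + f) = 2*(f + f) = 2*(2*f) = 4*f)
b(W) = -15/7
b(141)/z(275) = -15/(7*((-106*275))) = -15/7/(-29150) = -15/7*(-1/29150) = 3/40810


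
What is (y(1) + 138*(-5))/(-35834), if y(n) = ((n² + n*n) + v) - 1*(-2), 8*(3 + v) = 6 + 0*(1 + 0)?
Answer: 2753/143336 ≈ 0.019207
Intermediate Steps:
v = -9/4 (v = -3 + (6 + 0*(1 + 0))/8 = -3 + (6 + 0*1)/8 = -3 + (6 + 0)/8 = -3 + (⅛)*6 = -3 + ¾ = -9/4 ≈ -2.2500)
y(n) = -¼ + 2*n² (y(n) = ((n² + n*n) - 9/4) - 1*(-2) = ((n² + n²) - 9/4) + 2 = (2*n² - 9/4) + 2 = (-9/4 + 2*n²) + 2 = -¼ + 2*n²)
(y(1) + 138*(-5))/(-35834) = ((-¼ + 2*1²) + 138*(-5))/(-35834) = ((-¼ + 2*1) - 690)*(-1/35834) = ((-¼ + 2) - 690)*(-1/35834) = (7/4 - 690)*(-1/35834) = -2753/4*(-1/35834) = 2753/143336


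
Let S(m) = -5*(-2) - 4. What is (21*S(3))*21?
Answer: 2646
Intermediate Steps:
S(m) = 6 (S(m) = 10 - 4 = 6)
(21*S(3))*21 = (21*6)*21 = 126*21 = 2646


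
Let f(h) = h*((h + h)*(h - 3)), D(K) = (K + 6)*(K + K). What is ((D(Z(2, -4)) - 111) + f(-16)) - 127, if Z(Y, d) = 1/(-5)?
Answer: -249208/25 ≈ -9968.3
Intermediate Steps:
Z(Y, d) = -1/5
D(K) = 2*K*(6 + K) (D(K) = (6 + K)*(2*K) = 2*K*(6 + K))
f(h) = 2*h**2*(-3 + h) (f(h) = h*((2*h)*(-3 + h)) = h*(2*h*(-3 + h)) = 2*h**2*(-3 + h))
((D(Z(2, -4)) - 111) + f(-16)) - 127 = ((2*(-1/5)*(6 - 1/5) - 111) + 2*(-16)**2*(-3 - 16)) - 127 = ((2*(-1/5)*(29/5) - 111) + 2*256*(-19)) - 127 = ((-58/25 - 111) - 9728) - 127 = (-2833/25 - 9728) - 127 = -246033/25 - 127 = -249208/25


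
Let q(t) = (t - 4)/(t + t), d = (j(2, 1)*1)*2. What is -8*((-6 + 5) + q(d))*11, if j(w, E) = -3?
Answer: 44/3 ≈ 14.667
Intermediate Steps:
d = -6 (d = -3*1*2 = -3*2 = -6)
q(t) = (-4 + t)/(2*t) (q(t) = (-4 + t)/((2*t)) = (-4 + t)*(1/(2*t)) = (-4 + t)/(2*t))
-8*((-6 + 5) + q(d))*11 = -8*((-6 + 5) + (½)*(-4 - 6)/(-6))*11 = -8*(-1 + (½)*(-⅙)*(-10))*11 = -8*(-1 + ⅚)*11 = -8*(-⅙)*11 = (4/3)*11 = 44/3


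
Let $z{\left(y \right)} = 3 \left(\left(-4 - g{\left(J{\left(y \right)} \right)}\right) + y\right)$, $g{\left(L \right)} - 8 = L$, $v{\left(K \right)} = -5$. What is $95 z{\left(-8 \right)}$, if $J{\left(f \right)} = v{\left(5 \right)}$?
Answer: $-4275$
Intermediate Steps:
$J{\left(f \right)} = -5$
$g{\left(L \right)} = 8 + L$
$z{\left(y \right)} = -21 + 3 y$ ($z{\left(y \right)} = 3 \left(\left(-4 - \left(8 - 5\right)\right) + y\right) = 3 \left(\left(-4 - 3\right) + y\right) = 3 \left(-7 + y\right) = -21 + 3 y$)
$95 z{\left(-8 \right)} = 95 \left(-21 + 3 \left(-8\right)\right) = 95 \left(-21 - 24\right) = 95 \left(-45\right) = -4275$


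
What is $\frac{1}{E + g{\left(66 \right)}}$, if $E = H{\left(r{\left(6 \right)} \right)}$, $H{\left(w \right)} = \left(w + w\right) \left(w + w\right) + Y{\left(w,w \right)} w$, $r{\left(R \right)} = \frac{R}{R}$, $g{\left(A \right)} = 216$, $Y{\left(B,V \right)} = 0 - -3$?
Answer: $\frac{1}{223} \approx 0.0044843$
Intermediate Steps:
$Y{\left(B,V \right)} = 3$ ($Y{\left(B,V \right)} = 0 + 3 = 3$)
$r{\left(R \right)} = 1$
$H{\left(w \right)} = 3 w + 4 w^{2}$ ($H{\left(w \right)} = \left(w + w\right) \left(w + w\right) + 3 w = 2 w 2 w + 3 w = 4 w^{2} + 3 w = 3 w + 4 w^{2}$)
$E = 7$ ($E = 1 \left(3 + 4 \cdot 1\right) = 1 \left(3 + 4\right) = 1 \cdot 7 = 7$)
$\frac{1}{E + g{\left(66 \right)}} = \frac{1}{7 + 216} = \frac{1}{223}$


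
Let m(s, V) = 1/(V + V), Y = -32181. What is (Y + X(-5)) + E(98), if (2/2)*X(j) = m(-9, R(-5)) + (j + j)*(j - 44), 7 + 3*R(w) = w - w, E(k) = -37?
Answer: -444195/14 ≈ -31728.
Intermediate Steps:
R(w) = -7/3 (R(w) = -7/3 + (w - w)/3 = -7/3 + (⅓)*0 = -7/3 + 0 = -7/3)
m(s, V) = 1/(2*V)
X(j) = -3/14 + 2*j*(-44 + j) (X(j) = 1/(2*(-7/3)) + (j + j)*(j - 44) = (½)*(-3/7) + (2*j)*(-44 + j) = -3/14 + 2*j*(-44 + j))
(Y + X(-5)) + E(98) = (-32181 + (-3/14 - 88*(-5) + 2*(-5)²)) - 37 = (-32181 + (-3/14 + 440 + 2*25)) - 37 = (-32181 + (-3/14 + 440 + 50)) - 37 = (-32181 + 6857/14) - 37 = -443677/14 - 37 = -444195/14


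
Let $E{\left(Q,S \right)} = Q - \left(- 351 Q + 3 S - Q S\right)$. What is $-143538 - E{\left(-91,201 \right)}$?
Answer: $-92612$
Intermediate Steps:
$E{\left(Q,S \right)} = - 3 S + 352 Q + Q S$ ($E{\left(Q,S \right)} = Q + \left(- 3 S + 351 Q + Q S\right) = - 3 S + 352 Q + Q S$)
$-143538 - E{\left(-91,201 \right)} = -143538 - \left(\left(-3\right) 201 + 352 \left(-91\right) - 18291\right) = -143538 - \left(-603 - 32032 - 18291\right) = -143538 - -50926 = -143538 + 50926 = -92612$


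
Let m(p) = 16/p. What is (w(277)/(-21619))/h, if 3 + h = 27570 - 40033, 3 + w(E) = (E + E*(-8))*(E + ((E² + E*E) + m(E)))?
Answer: -149046140/134751227 ≈ -1.1061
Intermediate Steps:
w(E) = -3 - 7*E*(E + 2*E² + 16/E) (w(E) = -3 + (E + E*(-8))*(E + ((E² + E*E) + 16/E)) = -3 + (E - 8*E)*(E + ((E² + E²) + 16/E)) = -3 + (-7*E)*(E + (2*E² + 16/E)) = -3 + (-7*E)*(E + 2*E² + 16/E) = -3 - 7*E*(E + 2*E² + 16/E))
h = -12466 (h = -3 + (27570 - 40033) = -3 - 12463 = -12466)
(w(277)/(-21619))/h = ((-115 - 14*277³ - 7*277²)/(-21619))/(-12466) = ((-115 - 14*21253933 - 7*76729)*(-1/21619))*(-1/12466) = ((-115 - 297555062 - 537103)*(-1/21619))*(-1/12466) = -298092280*(-1/21619)*(-1/12466) = (298092280/21619)*(-1/12466) = -149046140/134751227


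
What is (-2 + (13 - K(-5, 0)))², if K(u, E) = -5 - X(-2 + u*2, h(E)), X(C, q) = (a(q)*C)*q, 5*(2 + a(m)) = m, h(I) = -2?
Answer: 43264/25 ≈ 1730.6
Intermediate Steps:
a(m) = -2 + m/5
X(C, q) = C*q*(-2 + q/5) (X(C, q) = ((-2 + q/5)*C)*q = (C*(-2 + q/5))*q = C*q*(-2 + q/5))
K(u, E) = 23/5 - 48*u/5 (K(u, E) = -5 - (-2 + u*2)*(-2)*(-10 - 2)/5 = -5 - (-2 + 2*u)*(-2)*(-12)/5 = -5 - (-48/5 + 48*u/5) = -5 + (48/5 - 48*u/5) = 23/5 - 48*u/5)
(-2 + (13 - K(-5, 0)))² = (-2 + (13 - (23/5 - 48/5*(-5))))² = (-2 + (13 - (23/5 + 48)))² = (-2 + (13 - 1*263/5))² = (-2 + (13 - 263/5))² = (-2 - 198/5)² = (-208/5)² = 43264/25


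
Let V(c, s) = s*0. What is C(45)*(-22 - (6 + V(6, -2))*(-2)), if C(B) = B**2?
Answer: -20250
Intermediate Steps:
V(c, s) = 0
C(45)*(-22 - (6 + V(6, -2))*(-2)) = 45**2*(-22 - (6 + 0)*(-2)) = 2025*(-22 - 6*(-2)) = 2025*(-22 - 1*(-12)) = 2025*(-22 + 12) = 2025*(-10) = -20250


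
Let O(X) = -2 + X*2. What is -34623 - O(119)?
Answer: -34859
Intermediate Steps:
O(X) = -2 + 2*X
-34623 - O(119) = -34623 - (-2 + 2*119) = -34623 - (-2 + 238) = -34623 - 1*236 = -34623 - 236 = -34859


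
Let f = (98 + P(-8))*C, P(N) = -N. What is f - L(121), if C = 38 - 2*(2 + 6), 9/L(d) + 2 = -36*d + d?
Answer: 9880693/4237 ≈ 2332.0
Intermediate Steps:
L(d) = 9/(-2 - 35*d) (L(d) = 9/(-2 + (-36*d + d)) = 9/(-2 - 35*d))
C = 22 (C = 38 - 2*8 = 38 - 16 = 22)
f = 2332 (f = (98 - 1*(-8))*22 = (98 + 8)*22 = 106*22 = 2332)
f - L(121) = 2332 - (-9)/(2 + 35*121) = 2332 - (-9)/(2 + 4235) = 2332 - (-9)/4237 = 2332 - 1*(-9/4237) = 2332 + 9/4237 = 9880693/4237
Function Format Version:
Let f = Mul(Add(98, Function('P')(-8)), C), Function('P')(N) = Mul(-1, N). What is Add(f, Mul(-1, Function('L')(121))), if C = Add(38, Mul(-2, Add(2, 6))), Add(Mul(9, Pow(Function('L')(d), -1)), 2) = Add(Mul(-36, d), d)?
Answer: Rational(9880693, 4237) ≈ 2332.0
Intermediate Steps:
Function('L')(d) = Mul(9, Pow(Add(-2, Mul(-35, d)), -1)) (Function('L')(d) = Mul(9, Pow(Add(-2, Add(Mul(-36, d), d)), -1)) = Mul(9, Pow(Add(-2, Mul(-35, d)), -1)))
C = 22 (C = Add(38, Mul(-2, 8)) = Add(38, -16) = 22)
f = 2332 (f = Mul(Add(98, Mul(-1, -8)), 22) = Mul(Add(98, 8), 22) = Mul(106, 22) = 2332)
Add(f, Mul(-1, Function('L')(121))) = Add(2332, Mul(-1, Mul(-9, Pow(Add(2, Mul(35, 121)), -1)))) = Add(2332, Mul(-1, Mul(-9, Pow(Add(2, 4235), -1)))) = Add(2332, Mul(-1, Mul(-9, Pow(4237, -1)))) = Add(2332, Mul(-1, Mul(-9, Rational(1, 4237)))) = Add(2332, Mul(-1, Rational(-9, 4237))) = Add(2332, Rational(9, 4237)) = Rational(9880693, 4237)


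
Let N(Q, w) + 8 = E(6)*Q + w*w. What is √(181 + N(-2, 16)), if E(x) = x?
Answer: √417 ≈ 20.421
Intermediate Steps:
N(Q, w) = -8 + w² + 6*Q (N(Q, w) = -8 + (6*Q + w*w) = -8 + (6*Q + w²) = -8 + (w² + 6*Q) = -8 + w² + 6*Q)
√(181 + N(-2, 16)) = √(181 + (-8 + 16² + 6*(-2))) = √(181 + (-8 + 256 - 12)) = √(181 + 236) = √417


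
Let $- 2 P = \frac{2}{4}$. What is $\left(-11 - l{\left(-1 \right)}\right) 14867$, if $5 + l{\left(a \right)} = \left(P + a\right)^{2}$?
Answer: $- \frac{1798907}{16} \approx -1.1243 \cdot 10^{5}$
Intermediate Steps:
$P = - \frac{1}{4}$ ($P = - \frac{2 \cdot \frac{1}{4}}{2} = \left(- \frac{1}{2}\right) \frac{1}{2} = - \frac{1}{4} \approx -0.25$)
$l{\left(a \right)} = -5 + \left(- \frac{1}{4} + a\right)^{2}$
$\left(-11 - l{\left(-1 \right)}\right) 14867 = \left(-11 - \left(-5 + \frac{\left(-1 + 4 \left(-1\right)\right)^{2}}{16}\right)\right) 14867 = \left(-11 - \left(-5 + \frac{\left(-1 - 4\right)^{2}}{16}\right)\right) 14867 = \left(-11 - \left(-5 + \frac{\left(-5\right)^{2}}{16}\right)\right) 14867 = \left(-11 - \left(-5 + \frac{1}{16} \cdot 25\right)\right) 14867 = \left(-11 - \left(-5 + \frac{25}{16}\right)\right) 14867 = \left(-11 - - \frac{55}{16}\right) 14867 = \left(-11 + \frac{55}{16}\right) 14867 = \left(- \frac{121}{16}\right) 14867 = - \frac{1798907}{16}$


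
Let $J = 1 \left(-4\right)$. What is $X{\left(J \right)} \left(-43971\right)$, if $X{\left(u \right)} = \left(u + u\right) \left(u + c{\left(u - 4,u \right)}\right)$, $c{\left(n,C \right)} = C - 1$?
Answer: $-3165912$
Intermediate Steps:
$c{\left(n,C \right)} = -1 + C$
$J = -4$
$X{\left(u \right)} = 2 u \left(-1 + 2 u\right)$ ($X{\left(u \right)} = \left(u + u\right) \left(u + \left(-1 + u\right)\right) = 2 u \left(-1 + 2 u\right)$)
$X{\left(J \right)} \left(-43971\right) = 2 \left(-4\right) \left(-1 + 2 \left(-4\right)\right) \left(-43971\right) = 2 \left(-4\right) \left(-1 - 8\right) \left(-43971\right) = 2 \left(-4\right) \left(-9\right) \left(-43971\right) = 72 \left(-43971\right) = -3165912$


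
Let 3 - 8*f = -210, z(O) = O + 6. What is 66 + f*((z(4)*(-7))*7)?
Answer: -51921/4 ≈ -12980.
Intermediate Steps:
z(O) = 6 + O
f = 213/8 (f = 3/8 - 1/8*(-210) = 3/8 + 105/4 = 213/8 ≈ 26.625)
66 + f*((z(4)*(-7))*7) = 66 + 213*(((6 + 4)*(-7))*7)/8 = 66 + 213*((10*(-7))*7)/8 = 66 + 213*(-70*7)/8 = 66 + (213/8)*(-490) = 66 - 52185/4 = -51921/4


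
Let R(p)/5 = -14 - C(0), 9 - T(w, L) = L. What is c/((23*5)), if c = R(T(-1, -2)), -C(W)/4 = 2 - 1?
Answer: -10/23 ≈ -0.43478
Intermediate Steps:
C(W) = -4 (C(W) = -4*(2 - 1) = -4*1 = -4)
T(w, L) = 9 - L
R(p) = -50 (R(p) = 5*(-14 - 1*(-4)) = 5*(-14 + 4) = 5*(-10) = -50)
c = -50
c/((23*5)) = -50/(23*5) = -50/115 = -50*1/115 = -10/23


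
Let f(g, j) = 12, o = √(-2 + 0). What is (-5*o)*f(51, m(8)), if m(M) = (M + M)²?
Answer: -60*I*√2 ≈ -84.853*I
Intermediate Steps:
m(M) = 4*M² (m(M) = (2*M)² = 4*M²)
o = I*√2 (o = √(-2) = I*√2 ≈ 1.4142*I)
(-5*o)*f(51, m(8)) = -5*I*√2*12 = -60*I*√2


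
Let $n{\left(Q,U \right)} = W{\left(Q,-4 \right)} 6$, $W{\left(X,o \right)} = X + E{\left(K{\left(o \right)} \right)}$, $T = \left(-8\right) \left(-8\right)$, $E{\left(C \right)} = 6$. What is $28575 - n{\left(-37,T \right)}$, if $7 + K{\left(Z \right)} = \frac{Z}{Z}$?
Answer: $28761$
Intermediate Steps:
$K{\left(Z \right)} = -6$ ($K{\left(Z \right)} = -7 + \frac{Z}{Z} = -7 + 1 = -6$)
$T = 64$
$W{\left(X,o \right)} = 6 + X$ ($W{\left(X,o \right)} = X + 6 = 6 + X$)
$n{\left(Q,U \right)} = 36 + 6 Q$ ($n{\left(Q,U \right)} = \left(6 + Q\right) 6 = 36 + 6 Q$)
$28575 - n{\left(-37,T \right)} = 28575 - \left(36 + 6 \left(-37\right)\right) = 28575 - \left(36 - 222\right) = 28575 - -186 = 28575 + 186 = 28761$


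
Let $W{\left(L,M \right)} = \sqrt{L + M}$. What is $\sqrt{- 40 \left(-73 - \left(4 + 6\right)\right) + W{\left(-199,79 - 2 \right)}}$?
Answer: $\sqrt{3320 + i \sqrt{122}} \approx 57.62 + 0.09585 i$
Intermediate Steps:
$\sqrt{- 40 \left(-73 - \left(4 + 6\right)\right) + W{\left(-199,79 - 2 \right)}} = \sqrt{- 40 \left(-73 - \left(4 + 6\right)\right) + \sqrt{-199 + \left(79 - 2\right)}} = \sqrt{- 40 \left(-73 - 10\right) + \sqrt{-199 + 77}} = \sqrt{- 40 \left(-73 - 10\right) + \sqrt{-122}} = \sqrt{\left(-40\right) \left(-83\right) + i \sqrt{122}} = \sqrt{3320 + i \sqrt{122}}$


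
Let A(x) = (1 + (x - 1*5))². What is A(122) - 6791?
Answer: 7133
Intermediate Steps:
A(x) = (-4 + x)² (A(x) = (1 + (x - 5))² = (1 + (-5 + x))² = (-4 + x)²)
A(122) - 6791 = (-4 + 122)² - 6791 = 118² - 6791 = 13924 - 6791 = 7133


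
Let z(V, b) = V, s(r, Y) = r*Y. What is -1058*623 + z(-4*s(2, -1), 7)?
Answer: -659126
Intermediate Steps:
s(r, Y) = Y*r
-1058*623 + z(-4*s(2, -1), 7) = -1058*623 - (-4)*2 = -659134 - 4*(-2) = -659134 + 8 = -659126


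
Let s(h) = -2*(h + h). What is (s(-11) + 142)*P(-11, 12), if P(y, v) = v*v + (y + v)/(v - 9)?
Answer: 26846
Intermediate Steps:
s(h) = -4*h
P(y, v) = v² + (v + y)/(-9 + v)
(s(-11) + 142)*P(-11, 12) = (-4*(-11) + 142)*((12 - 11 + 12³ - 9*12²)/(-9 + 12)) = (44 + 142)*((12 - 11 + 1728 - 9*144)/3) = 186*((12 - 11 + 1728 - 1296)/3) = 186*((⅓)*433) = 186*(433/3) = 26846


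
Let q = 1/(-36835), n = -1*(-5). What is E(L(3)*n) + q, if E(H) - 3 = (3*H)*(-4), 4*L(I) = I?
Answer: -1547071/36835 ≈ -42.000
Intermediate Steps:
L(I) = I/4
n = 5
E(H) = 3 - 12*H (E(H) = 3 + (3*H)*(-4) = 3 - 12*H)
q = -1/36835 ≈ -2.7148e-5
E(L(3)*n) + q = (3 - 12*(1/4)*3*5) - 1/36835 = (3 - 9*5) - 1/36835 = (3 - 12*15/4) - 1/36835 = (3 - 45) - 1/36835 = -42 - 1/36835 = -1547071/36835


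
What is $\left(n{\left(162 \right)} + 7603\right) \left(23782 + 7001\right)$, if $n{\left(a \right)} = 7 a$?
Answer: $268951071$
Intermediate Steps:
$\left(n{\left(162 \right)} + 7603\right) \left(23782 + 7001\right) = \left(7 \cdot 162 + 7603\right) \left(23782 + 7001\right) = \left(1134 + 7603\right) 30783 = 8737 \cdot 30783 = 268951071$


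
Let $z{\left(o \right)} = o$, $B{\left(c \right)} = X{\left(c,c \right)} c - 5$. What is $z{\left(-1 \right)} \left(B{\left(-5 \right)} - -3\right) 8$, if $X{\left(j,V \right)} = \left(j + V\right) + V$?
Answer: $-584$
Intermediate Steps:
$X{\left(j,V \right)} = j + 2 V$ ($X{\left(j,V \right)} = \left(V + j\right) + V = j + 2 V$)
$B{\left(c \right)} = -5 + 3 c^{2}$ ($B{\left(c \right)} = \left(c + 2 c\right) c - 5 = 3 c c - 5 = 3 c^{2} - 5 = -5 + 3 c^{2}$)
$z{\left(-1 \right)} \left(B{\left(-5 \right)} - -3\right) 8 = - (\left(-5 + 3 \left(-5\right)^{2}\right) - -3) 8 = - (\left(-5 + 3 \cdot 25\right) + 3) 8 = - (\left(-5 + 75\right) + 3) 8 = - (70 + 3) 8 = \left(-1\right) 73 \cdot 8 = \left(-73\right) 8 = -584$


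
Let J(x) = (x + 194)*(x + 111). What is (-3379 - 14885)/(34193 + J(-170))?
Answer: -18264/32777 ≈ -0.55722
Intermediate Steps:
J(x) = (111 + x)*(194 + x) (J(x) = (194 + x)*(111 + x) = (111 + x)*(194 + x))
(-3379 - 14885)/(34193 + J(-170)) = (-3379 - 14885)/(34193 + (21534 + (-170)² + 305*(-170))) = -18264/(34193 + (21534 + 28900 - 51850)) = -18264/(34193 - 1416) = -18264/32777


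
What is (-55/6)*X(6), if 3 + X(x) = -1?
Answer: 110/3 ≈ 36.667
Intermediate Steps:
X(x) = -4 (X(x) = -3 - 1 = -4)
(-55/6)*X(6) = -55/6*(-4) = 110/3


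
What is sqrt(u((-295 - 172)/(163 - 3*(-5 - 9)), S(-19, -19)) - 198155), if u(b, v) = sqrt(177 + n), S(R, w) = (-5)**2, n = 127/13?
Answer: sqrt(-33488195 + 26*sqrt(7891))/13 ≈ 445.13*I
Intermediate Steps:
n = 127/13 (n = 127*(1/13) = 127/13 ≈ 9.7692)
S(R, w) = 25
u(b, v) = 2*sqrt(7891)/13 (u(b, v) = sqrt(177 + 127/13) = sqrt(2428/13) = 2*sqrt(7891)/13)
sqrt(u((-295 - 172)/(163 - 3*(-5 - 9)), S(-19, -19)) - 198155) = sqrt(2*sqrt(7891)/13 - 198155) = sqrt(-198155 + 2*sqrt(7891)/13)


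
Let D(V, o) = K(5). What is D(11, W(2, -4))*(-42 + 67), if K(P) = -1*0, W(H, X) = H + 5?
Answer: 0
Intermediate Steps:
W(H, X) = 5 + H
K(P) = 0
D(V, o) = 0
D(11, W(2, -4))*(-42 + 67) = 0*(-42 + 67) = 0*25 = 0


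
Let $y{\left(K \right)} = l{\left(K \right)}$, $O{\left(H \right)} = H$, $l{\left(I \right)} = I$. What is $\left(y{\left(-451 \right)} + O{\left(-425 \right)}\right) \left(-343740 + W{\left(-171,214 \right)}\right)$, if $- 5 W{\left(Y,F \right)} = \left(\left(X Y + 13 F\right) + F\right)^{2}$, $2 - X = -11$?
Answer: $\frac{2029016604}{5} \approx 4.058 \cdot 10^{8}$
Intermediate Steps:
$X = 13$ ($X = 2 - -11 = 2 + 11 = 13$)
$y{\left(K \right)} = K$
$W{\left(Y,F \right)} = - \frac{\left(13 Y + 14 F\right)^{2}}{5}$ ($W{\left(Y,F \right)} = - \frac{\left(\left(13 Y + 13 F\right) + F\right)^{2}}{5} = - \frac{\left(\left(13 F + 13 Y\right) + F\right)^{2}}{5} = - \frac{\left(13 Y + 14 F\right)^{2}}{5}$)
$\left(y{\left(-451 \right)} + O{\left(-425 \right)}\right) \left(-343740 + W{\left(-171,214 \right)}\right) = \left(-451 - 425\right) \left(-343740 - \frac{\left(13 \left(-171\right) + 14 \cdot 214\right)^{2}}{5}\right) = - 876 \left(-343740 - \frac{\left(-2223 + 2996\right)^{2}}{5}\right) = - 876 \left(-343740 - \frac{773^{2}}{5}\right) = - 876 \left(-343740 - \frac{597529}{5}\right) = \left(-876\right) \left(- \frac{2316229}{5}\right) = \frac{2029016604}{5}$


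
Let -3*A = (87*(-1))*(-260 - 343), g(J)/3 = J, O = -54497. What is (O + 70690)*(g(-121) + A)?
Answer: -289045050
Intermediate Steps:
g(J) = 3*J
A = -17487 (A = -87*(-1)*(-260 - 343)/3 = -(-29)*(-603) = -1/3*52461 = -17487)
(O + 70690)*(g(-121) + A) = (-54497 + 70690)*(3*(-121) - 17487) = 16193*(-363 - 17487) = 16193*(-17850) = -289045050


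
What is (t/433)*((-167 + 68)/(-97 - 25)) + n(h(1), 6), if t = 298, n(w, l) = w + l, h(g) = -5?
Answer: 41164/26413 ≈ 1.5585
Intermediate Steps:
n(w, l) = l + w
(t/433)*((-167 + 68)/(-97 - 25)) + n(h(1), 6) = (298/433)*((-167 + 68)/(-97 - 25)) + (6 - 5) = (298*(1/433))*(-99/(-122)) + 1 = 298*(-99*(-1/122))/433 + 1 = (298/433)*(99/122) + 1 = 14751/26413 + 1 = 41164/26413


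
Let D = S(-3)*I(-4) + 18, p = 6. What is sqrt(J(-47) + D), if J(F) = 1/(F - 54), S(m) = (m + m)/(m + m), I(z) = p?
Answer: sqrt(244723)/101 ≈ 4.8980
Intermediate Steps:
I(z) = 6
S(m) = 1 (S(m) = (2*m)/((2*m)) = (2*m)*(1/(2*m)) = 1)
J(F) = 1/(-54 + F)
D = 24 (D = 1*6 + 18 = 6 + 18 = 24)
sqrt(J(-47) + D) = sqrt(1/(-54 - 47) + 24) = sqrt(1/(-101) + 24) = sqrt(-1/101 + 24) = sqrt(2423/101) = sqrt(244723)/101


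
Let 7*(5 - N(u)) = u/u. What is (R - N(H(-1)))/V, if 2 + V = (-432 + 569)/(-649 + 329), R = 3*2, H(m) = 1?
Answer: -2560/5439 ≈ -0.47067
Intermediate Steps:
R = 6
N(u) = 34/7 (N(u) = 5 - u/(7*u) = 5 - 1/7*1 = 5 - 1/7 = 34/7)
V = -777/320 (V = -2 + (-432 + 569)/(-649 + 329) = -2 + 137/(-320) = -2 + 137*(-1/320) = -2 - 137/320 = -777/320 ≈ -2.4281)
(R - N(H(-1)))/V = (6 - 1*34/7)/(-777/320) = (6 - 34/7)*(-320/777) = (8/7)*(-320/777) = -2560/5439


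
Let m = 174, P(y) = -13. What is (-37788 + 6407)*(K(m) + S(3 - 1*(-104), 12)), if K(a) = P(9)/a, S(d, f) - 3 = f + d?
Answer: -665747915/174 ≈ -3.8261e+6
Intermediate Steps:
S(d, f) = 3 + d + f (S(d, f) = 3 + (f + d) = 3 + (d + f) = 3 + d + f)
K(a) = -13/a
(-37788 + 6407)*(K(m) + S(3 - 1*(-104), 12)) = (-37788 + 6407)*(-13/174 + (3 + (3 - 1*(-104)) + 12)) = -31381*(-13*1/174 + (3 + (3 + 104) + 12)) = -31381*(-13/174 + (3 + 107 + 12)) = -31381*(-13/174 + 122) = -31381*21215/174 = -665747915/174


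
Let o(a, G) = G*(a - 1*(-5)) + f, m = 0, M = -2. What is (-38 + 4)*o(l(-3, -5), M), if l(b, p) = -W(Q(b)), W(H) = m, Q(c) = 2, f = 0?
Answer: 340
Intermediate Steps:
W(H) = 0
l(b, p) = 0 (l(b, p) = -1*0 = 0)
o(a, G) = G*(5 + a) (o(a, G) = G*(a - 1*(-5)) + 0 = G*(a + 5) + 0 = G*(5 + a) + 0 = G*(5 + a))
(-38 + 4)*o(l(-3, -5), M) = (-38 + 4)*(-2*(5 + 0)) = -(-68)*5 = -34*(-10) = 340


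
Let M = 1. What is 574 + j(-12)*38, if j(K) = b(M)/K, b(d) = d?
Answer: 3425/6 ≈ 570.83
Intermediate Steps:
j(K) = 1/K
574 + j(-12)*38 = 574 + 38/(-12) = 574 - 1/12*38 = 574 - 19/6 = 3425/6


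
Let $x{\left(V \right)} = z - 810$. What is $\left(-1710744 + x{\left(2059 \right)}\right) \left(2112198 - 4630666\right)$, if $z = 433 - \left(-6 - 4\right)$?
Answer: $4309378297948$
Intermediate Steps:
$z = 443$ ($z = 433 - \left(-6 - 4\right) = 433 - -10 = 433 + 10 = 443$)
$x{\left(V \right)} = -367$ ($x{\left(V \right)} = 443 - 810 = -367$)
$\left(-1710744 + x{\left(2059 \right)}\right) \left(2112198 - 4630666\right) = \left(-1710744 - 367\right) \left(2112198 - 4630666\right) = \left(-1711111\right) \left(-2518468\right) = 4309378297948$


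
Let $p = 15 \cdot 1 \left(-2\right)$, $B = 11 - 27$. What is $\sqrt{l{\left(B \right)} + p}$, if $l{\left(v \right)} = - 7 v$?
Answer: $\sqrt{82} \approx 9.0554$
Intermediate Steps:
$B = -16$
$p = -30$ ($p = 15 \left(-2\right) = -30$)
$\sqrt{l{\left(B \right)} + p} = \sqrt{\left(-7\right) \left(-16\right) - 30} = \sqrt{112 - 30} = \sqrt{82}$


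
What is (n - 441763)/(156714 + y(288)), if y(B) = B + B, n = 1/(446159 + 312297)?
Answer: -335057797927/119297544240 ≈ -2.8086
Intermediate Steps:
n = 1/758456 ≈ 1.3185e-6
y(B) = 2*B
(n - 441763)/(156714 + y(288)) = (1/758456 - 441763)/(156714 + 2*288) = -335057797927/(758456*(156714 + 576)) = -335057797927/758456/157290 = -335057797927/758456*1/157290 = -335057797927/119297544240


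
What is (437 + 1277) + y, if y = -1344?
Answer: 370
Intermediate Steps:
(437 + 1277) + y = (437 + 1277) - 1344 = 1714 - 1344 = 370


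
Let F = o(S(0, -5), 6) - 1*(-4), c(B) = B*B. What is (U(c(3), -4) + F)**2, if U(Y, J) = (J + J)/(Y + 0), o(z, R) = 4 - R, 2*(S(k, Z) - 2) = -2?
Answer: 100/81 ≈ 1.2346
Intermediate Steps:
c(B) = B**2
S(k, Z) = 1 (S(k, Z) = 2 + (1/2)*(-2) = 2 - 1 = 1)
U(Y, J) = 2*J/Y (U(Y, J) = (2*J)/Y = 2*J/Y)
F = 2 (F = (4 - 1*6) - 1*(-4) = (4 - 6) + 4 = -2 + 4 = 2)
(U(c(3), -4) + F)**2 = (2*(-4)/3**2 + 2)**2 = (2*(-4)/9 + 2)**2 = (2*(-4)*(1/9) + 2)**2 = (-8/9 + 2)**2 = (10/9)**2 = 100/81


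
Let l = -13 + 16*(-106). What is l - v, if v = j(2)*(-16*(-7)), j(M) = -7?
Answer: -925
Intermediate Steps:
v = -784 (v = -(-112)*(-7) = -7*112 = -784)
l = -1709 (l = -13 - 1696 = -1709)
l - v = -1709 - 1*(-784) = -1709 + 784 = -925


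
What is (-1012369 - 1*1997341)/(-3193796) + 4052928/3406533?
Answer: 3866150278353/1813295244878 ≈ 2.1321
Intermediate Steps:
(-1012369 - 1*1997341)/(-3193796) + 4052928/3406533 = (-1012369 - 1997341)*(-1/3193796) + 4052928*(1/3406533) = -3009710*(-1/3193796) + 1350976/1135511 = 1504855/1596898 + 1350976/1135511 = 3866150278353/1813295244878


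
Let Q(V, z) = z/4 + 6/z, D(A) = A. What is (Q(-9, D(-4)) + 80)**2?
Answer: 24025/4 ≈ 6006.3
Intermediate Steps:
Q(V, z) = 6/z + z/4 (Q(V, z) = z*(1/4) + 6/z = z/4 + 6/z = 6/z + z/4)
(Q(-9, D(-4)) + 80)**2 = ((6/(-4) + (1/4)*(-4)) + 80)**2 = ((6*(-1/4) - 1) + 80)**2 = ((-3/2 - 1) + 80)**2 = (-5/2 + 80)**2 = (155/2)**2 = 24025/4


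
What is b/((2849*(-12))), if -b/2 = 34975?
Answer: 34975/17094 ≈ 2.0460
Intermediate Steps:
b = -69950 (b = -2*34975 = -69950)
b/((2849*(-12))) = -69950/(2849*(-12)) = -69950/(-34188) = -69950*(-1/34188) = 34975/17094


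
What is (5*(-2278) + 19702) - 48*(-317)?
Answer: 23528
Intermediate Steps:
(5*(-2278) + 19702) - 48*(-317) = (-11390 + 19702) + 15216 = 8312 + 15216 = 23528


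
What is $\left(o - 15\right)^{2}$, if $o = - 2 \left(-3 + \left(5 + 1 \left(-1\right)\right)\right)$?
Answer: $289$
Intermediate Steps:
$o = -2$ ($o = - 2 \left(-3 + \left(5 - 1\right)\right) = - 2 \left(-3 + 4\right) = \left(-2\right) 1 = -2$)
$\left(o - 15\right)^{2} = \left(-2 - 15\right)^{2} = \left(-17\right)^{2} = 289$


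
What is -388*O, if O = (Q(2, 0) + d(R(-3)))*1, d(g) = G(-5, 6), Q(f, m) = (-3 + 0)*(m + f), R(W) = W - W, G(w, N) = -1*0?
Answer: 2328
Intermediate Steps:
G(w, N) = 0
R(W) = 0
Q(f, m) = -3*f - 3*m (Q(f, m) = -3*(f + m) = -3*f - 3*m)
d(g) = 0
O = -6 (O = ((-3*2 - 3*0) + 0)*1 = ((-6 + 0) + 0)*1 = (-6 + 0)*1 = -6*1 = -6)
-388*O = -388*(-6) = 2328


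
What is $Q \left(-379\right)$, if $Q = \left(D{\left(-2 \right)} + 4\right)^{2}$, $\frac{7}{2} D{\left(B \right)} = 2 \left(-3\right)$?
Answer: $- \frac{97024}{49} \approx -1980.1$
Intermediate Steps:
$D{\left(B \right)} = - \frac{12}{7}$ ($D{\left(B \right)} = \frac{2 \cdot 2 \left(-3\right)}{7} = \frac{2}{7} \left(-6\right) = - \frac{12}{7}$)
$Q = \frac{256}{49}$ ($Q = \left(- \frac{12}{7} + 4\right)^{2} = \left(\frac{16}{7}\right)^{2} = \frac{256}{49} \approx 5.2245$)
$Q \left(-379\right) = \frac{256}{49} \left(-379\right) = - \frac{97024}{49}$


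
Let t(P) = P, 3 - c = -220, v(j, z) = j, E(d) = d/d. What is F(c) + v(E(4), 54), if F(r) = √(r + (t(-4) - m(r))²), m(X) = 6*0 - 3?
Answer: 1 + 4*√14 ≈ 15.967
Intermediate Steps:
E(d) = 1
c = 223 (c = 3 - 1*(-220) = 3 + 220 = 223)
m(X) = -3 (m(X) = 0 - 3 = -3)
F(r) = √(1 + r) (F(r) = √(r + (-4 - 1*(-3))²) = √(r + (-4 + 3)²) = √(r + (-1)²) = √(r + 1) = √(1 + r))
F(c) + v(E(4), 54) = √(1 + 223) + 1 = √224 + 1 = 4*√14 + 1 = 1 + 4*√14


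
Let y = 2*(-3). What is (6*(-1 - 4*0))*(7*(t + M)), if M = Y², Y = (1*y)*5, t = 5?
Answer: -38010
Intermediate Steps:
y = -6
Y = -30 (Y = (1*(-6))*5 = -6*5 = -30)
M = 900 (M = (-30)² = 900)
(6*(-1 - 4*0))*(7*(t + M)) = (6*(-1 - 4*0))*(7*(5 + 900)) = (6*(-1 + 0))*(7*905) = (6*(-1))*6335 = -6*6335 = -38010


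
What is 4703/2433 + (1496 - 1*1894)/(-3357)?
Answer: 5585435/2722527 ≈ 2.0516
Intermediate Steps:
4703/2433 + (1496 - 1*1894)/(-3357) = 4703*(1/2433) + (1496 - 1894)*(-1/3357) = 4703/2433 - 398*(-1/3357) = 4703/2433 + 398/3357 = 5585435/2722527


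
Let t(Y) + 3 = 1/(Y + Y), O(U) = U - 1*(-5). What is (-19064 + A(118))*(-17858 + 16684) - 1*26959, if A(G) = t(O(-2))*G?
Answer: 68240053/3 ≈ 2.2747e+7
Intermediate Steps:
O(U) = 5 + U (O(U) = U + 5 = 5 + U)
t(Y) = -3 + 1/(2*Y) (t(Y) = -3 + 1/(Y + Y) = -3 + 1/(2*Y))
A(G) = -17*G/6 (A(G) = (-3 + 1/(2*(5 - 2)))*G = (-3 + (½)/3)*G = (-3 + (½)*(⅓))*G = (-3 + ⅙)*G = -17*G/6)
(-19064 + A(118))*(-17858 + 16684) - 1*26959 = (-19064 - 17/6*118)*(-17858 + 16684) - 1*26959 = (-19064 - 1003/3)*(-1174) - 26959 = -58195/3*(-1174) - 26959 = 68320930/3 - 26959 = 68240053/3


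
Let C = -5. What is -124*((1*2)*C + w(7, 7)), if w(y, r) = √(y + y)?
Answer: 1240 - 124*√14 ≈ 776.03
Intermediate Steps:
w(y, r) = √2*√y (w(y, r) = √(2*y) = √2*√y)
-124*((1*2)*C + w(7, 7)) = -124*((1*2)*(-5) + √2*√7) = -124*(2*(-5) + √14) = -124*(-10 + √14) = 1240 - 124*√14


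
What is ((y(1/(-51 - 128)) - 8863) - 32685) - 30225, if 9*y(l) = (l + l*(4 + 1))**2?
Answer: -2299678689/32041 ≈ -71773.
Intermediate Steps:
y(l) = 4*l**2 (y(l) = (l + l*(4 + 1))**2/9 = (l + l*5)**2/9 = (l + 5*l)**2/9 = (6*l)**2/9 = (36*l**2)/9 = 4*l**2)
((y(1/(-51 - 128)) - 8863) - 32685) - 30225 = ((4*(1/(-51 - 128))**2 - 8863) - 32685) - 30225 = ((4*(1/(-179))**2 - 8863) - 32685) - 30225 = ((4*(-1/179)**2 - 8863) - 32685) - 30225 = ((4*(1/32041) - 8863) - 32685) - 30225 = ((4/32041 - 8863) - 32685) - 30225 = (-283979379/32041 - 32685) - 30225 = -1331239464/32041 - 30225 = -2299678689/32041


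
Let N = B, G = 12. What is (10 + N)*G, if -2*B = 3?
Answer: 102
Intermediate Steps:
B = -3/2 (B = -1/2*3 = -3/2 ≈ -1.5000)
N = -3/2 ≈ -1.5000
(10 + N)*G = (10 - 3/2)*12 = (17/2)*12 = 102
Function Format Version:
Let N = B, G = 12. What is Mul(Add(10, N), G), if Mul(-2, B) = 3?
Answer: 102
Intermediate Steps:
B = Rational(-3, 2) (B = Mul(Rational(-1, 2), 3) = Rational(-3, 2) ≈ -1.5000)
N = Rational(-3, 2) ≈ -1.5000
Mul(Add(10, N), G) = Mul(Add(10, Rational(-3, 2)), 12) = Mul(Rational(17, 2), 12) = 102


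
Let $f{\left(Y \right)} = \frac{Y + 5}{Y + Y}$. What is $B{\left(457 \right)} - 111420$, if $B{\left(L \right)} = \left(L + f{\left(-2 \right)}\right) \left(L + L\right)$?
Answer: $\frac{611185}{2} \approx 3.0559 \cdot 10^{5}$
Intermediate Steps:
$f{\left(Y \right)} = \frac{5 + Y}{2 Y}$
$B{\left(L \right)} = 2 L \left(- \frac{3}{4} + L\right)$ ($B{\left(L \right)} = \left(L + \frac{5 - 2}{2 \left(-2\right)}\right) \left(L + L\right) = \left(L + \frac{1}{2} \left(- \frac{1}{2}\right) 3\right) 2 L = \left(L - \frac{3}{4}\right) 2 L = \left(- \frac{3}{4} + L\right) 2 L = 2 L \left(- \frac{3}{4} + L\right)$)
$B{\left(457 \right)} - 111420 = \frac{1}{2} \cdot 457 \left(-3 + 4 \cdot 457\right) - 111420 = \frac{1}{2} \cdot 457 \left(-3 + 1828\right) - 111420 = \frac{1}{2} \cdot 457 \cdot 1825 - 111420 = \frac{834025}{2} - 111420 = \frac{611185}{2}$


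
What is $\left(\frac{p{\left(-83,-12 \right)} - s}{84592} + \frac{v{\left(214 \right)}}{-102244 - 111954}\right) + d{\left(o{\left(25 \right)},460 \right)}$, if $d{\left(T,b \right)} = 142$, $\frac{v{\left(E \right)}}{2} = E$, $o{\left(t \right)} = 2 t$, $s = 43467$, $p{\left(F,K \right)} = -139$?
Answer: $\frac{640895890327}{4529859304} \approx 141.48$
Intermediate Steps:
$v{\left(E \right)} = 2 E$
$\left(\frac{p{\left(-83,-12 \right)} - s}{84592} + \frac{v{\left(214 \right)}}{-102244 - 111954}\right) + d{\left(o{\left(25 \right)},460 \right)} = \left(\frac{-139 - 43467}{84592} + \frac{2 \cdot 214}{-102244 - 111954}\right) + 142 = \left(\left(-139 - 43467\right) \frac{1}{84592} + \frac{428}{-214198}\right) + 142 = \left(\left(-43606\right) \frac{1}{84592} + 428 \left(- \frac{1}{214198}\right)\right) + 142 = \left(- \frac{21803}{42296} - \frac{214}{107099}\right) + 142 = - \frac{2344130841}{4529859304} + 142 = \frac{640895890327}{4529859304}$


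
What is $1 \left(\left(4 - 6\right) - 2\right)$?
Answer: $-4$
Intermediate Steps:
$1 \left(\left(4 - 6\right) - 2\right) = 1 \left(-2 - 2\right) = 1 \left(-4\right) = -4$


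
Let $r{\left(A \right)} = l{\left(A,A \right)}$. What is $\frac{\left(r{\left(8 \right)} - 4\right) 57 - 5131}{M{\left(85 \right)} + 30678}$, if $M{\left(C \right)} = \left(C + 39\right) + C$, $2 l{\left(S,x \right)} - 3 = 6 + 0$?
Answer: $- \frac{10205}{61774} \approx -0.1652$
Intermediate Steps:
$l{\left(S,x \right)} = \frac{9}{2}$ ($l{\left(S,x \right)} = \frac{3}{2} + \frac{6 + 0}{2} = \frac{3}{2} + \frac{1}{2} \cdot 6 = \frac{3}{2} + 3 = \frac{9}{2}$)
$r{\left(A \right)} = \frac{9}{2}$
$M{\left(C \right)} = 39 + 2 C$ ($M{\left(C \right)} = \left(39 + C\right) + C = 39 + 2 C$)
$\frac{\left(r{\left(8 \right)} - 4\right) 57 - 5131}{M{\left(85 \right)} + 30678} = \frac{\left(\frac{9}{2} - 4\right) 57 - 5131}{\left(39 + 2 \cdot 85\right) + 30678} = \frac{\left(\frac{9}{2} + \left(0 - 4\right)\right) 57 - 5131}{\left(39 + 170\right) + 30678} = \frac{\left(\frac{9}{2} - 4\right) 57 - 5131}{209 + 30678} = \frac{\frac{1}{2} \cdot 57 - 5131}{30887} = \left(\frac{57}{2} - 5131\right) \frac{1}{30887} = \left(- \frac{10205}{2}\right) \frac{1}{30887} = - \frac{10205}{61774}$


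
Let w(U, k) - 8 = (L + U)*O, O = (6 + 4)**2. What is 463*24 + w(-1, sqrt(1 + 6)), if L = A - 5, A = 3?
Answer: 10820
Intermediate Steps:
O = 100 (O = 10**2 = 100)
L = -2 (L = 3 - 5 = -2)
w(U, k) = -192 + 100*U (w(U, k) = 8 + (-2 + U)*100 = 8 + (-200 + 100*U) = -192 + 100*U)
463*24 + w(-1, sqrt(1 + 6)) = 463*24 + (-192 + 100*(-1)) = 11112 + (-192 - 100) = 11112 - 292 = 10820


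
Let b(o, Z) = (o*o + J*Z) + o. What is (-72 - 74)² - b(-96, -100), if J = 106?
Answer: 22796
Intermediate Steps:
b(o, Z) = o + o² + 106*Z (b(o, Z) = (o*o + 106*Z) + o = (o² + 106*Z) + o = o + o² + 106*Z)
(-72 - 74)² - b(-96, -100) = (-72 - 74)² - (-96 + (-96)² + 106*(-100)) = (-146)² - (-96 + 9216 - 10600) = 21316 - 1*(-1480) = 21316 + 1480 = 22796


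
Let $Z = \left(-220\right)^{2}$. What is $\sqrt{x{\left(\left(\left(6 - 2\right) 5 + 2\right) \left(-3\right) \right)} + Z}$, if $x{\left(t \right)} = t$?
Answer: $13 \sqrt{286} \approx 219.85$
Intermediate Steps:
$Z = 48400$
$\sqrt{x{\left(\left(\left(6 - 2\right) 5 + 2\right) \left(-3\right) \right)} + Z} = \sqrt{\left(\left(6 - 2\right) 5 + 2\right) \left(-3\right) + 48400} = \sqrt{\left(4 \cdot 5 + 2\right) \left(-3\right) + 48400} = \sqrt{\left(20 + 2\right) \left(-3\right) + 48400} = \sqrt{22 \left(-3\right) + 48400} = \sqrt{-66 + 48400} = \sqrt{48334} = 13 \sqrt{286}$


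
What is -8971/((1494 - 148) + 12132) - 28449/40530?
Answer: -62252521/45521945 ≈ -1.3675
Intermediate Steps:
-8971/((1494 - 148) + 12132) - 28449/40530 = -8971/(1346 + 12132) - 28449*1/40530 = -8971/13478 - 9483/13510 = -62252521/45521945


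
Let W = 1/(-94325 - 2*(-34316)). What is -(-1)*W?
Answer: -1/25693 ≈ -3.8921e-5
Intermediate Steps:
W = -1/25693 (W = 1/(-94325 + 68632) = 1/(-25693) = -1/25693 ≈ -3.8921e-5)
-(-1)*W = -(-1)*(-1)/25693 = -1*1/25693 = -1/25693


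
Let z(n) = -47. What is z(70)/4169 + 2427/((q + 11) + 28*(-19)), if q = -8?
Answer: -10143026/2205401 ≈ -4.5992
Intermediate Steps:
z(70)/4169 + 2427/((q + 11) + 28*(-19)) = -47/4169 + 2427/((-8 + 11) + 28*(-19)) = -47*1/4169 + 2427/(3 - 532) = -47/4169 + 2427/(-529) = -47/4169 + 2427*(-1/529) = -47/4169 - 2427/529 = -10143026/2205401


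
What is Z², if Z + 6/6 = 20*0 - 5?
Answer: 36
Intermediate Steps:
Z = -6 (Z = -1 + (20*0 - 5) = -1 + (0 - 5) = -1 - 5 = -6)
Z² = (-6)² = 36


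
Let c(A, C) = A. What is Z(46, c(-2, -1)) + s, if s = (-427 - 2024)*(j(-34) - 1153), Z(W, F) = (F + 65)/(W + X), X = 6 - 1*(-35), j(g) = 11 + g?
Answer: 83588925/29 ≈ 2.8824e+6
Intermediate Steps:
X = 41 (X = 6 + 35 = 41)
Z(W, F) = (65 + F)/(41 + W) (Z(W, F) = (F + 65)/(W + 41) = (65 + F)/(41 + W))
s = 2882376 (s = (-427 - 2024)*((11 - 34) - 1153) = -2451*(-23 - 1153) = -2451*(-1176) = 2882376)
Z(46, c(-2, -1)) + s = (65 - 2)/(41 + 46) + 2882376 = 63/87 + 2882376 = (1/87)*63 + 2882376 = 21/29 + 2882376 = 83588925/29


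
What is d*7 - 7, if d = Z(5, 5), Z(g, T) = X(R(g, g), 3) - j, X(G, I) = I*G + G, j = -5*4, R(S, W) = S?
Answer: 273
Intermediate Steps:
j = -20
X(G, I) = G + G*I (X(G, I) = G*I + G = G + G*I)
Z(g, T) = 20 + 4*g (Z(g, T) = g*(1 + 3) - 1*(-20) = g*4 + 20 = 4*g + 20 = 20 + 4*g)
d = 40 (d = 20 + 4*5 = 20 + 20 = 40)
d*7 - 7 = 40*7 - 7 = 280 - 7 = 273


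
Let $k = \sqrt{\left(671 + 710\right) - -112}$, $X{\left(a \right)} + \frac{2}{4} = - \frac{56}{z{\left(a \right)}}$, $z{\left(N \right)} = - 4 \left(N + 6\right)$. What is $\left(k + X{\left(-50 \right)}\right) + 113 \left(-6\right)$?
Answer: $- \frac{7467}{11} + \sqrt{1493} \approx -640.18$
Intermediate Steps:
$z{\left(N \right)} = -24 - 4 N$ ($z{\left(N \right)} = - 4 \left(6 + N\right) = -24 - 4 N$)
$X{\left(a \right)} = - \frac{1}{2} - \frac{56}{-24 - 4 a}$
$k = \sqrt{1493}$ ($k = \sqrt{1381 + 112} = \sqrt{1493} \approx 38.639$)
$\left(k + X{\left(-50 \right)}\right) + 113 \left(-6\right) = \left(\sqrt{1493} + \frac{22 - -50}{2 \left(6 - 50\right)}\right) + 113 \left(-6\right) = \left(\sqrt{1493} + \frac{22 + 50}{2 \left(-44\right)}\right) - 678 = \left(\sqrt{1493} + \frac{1}{2} \left(- \frac{1}{44}\right) 72\right) - 678 = \left(\sqrt{1493} - \frac{9}{11}\right) - 678 = \left(- \frac{9}{11} + \sqrt{1493}\right) - 678 = - \frac{7467}{11} + \sqrt{1493}$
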